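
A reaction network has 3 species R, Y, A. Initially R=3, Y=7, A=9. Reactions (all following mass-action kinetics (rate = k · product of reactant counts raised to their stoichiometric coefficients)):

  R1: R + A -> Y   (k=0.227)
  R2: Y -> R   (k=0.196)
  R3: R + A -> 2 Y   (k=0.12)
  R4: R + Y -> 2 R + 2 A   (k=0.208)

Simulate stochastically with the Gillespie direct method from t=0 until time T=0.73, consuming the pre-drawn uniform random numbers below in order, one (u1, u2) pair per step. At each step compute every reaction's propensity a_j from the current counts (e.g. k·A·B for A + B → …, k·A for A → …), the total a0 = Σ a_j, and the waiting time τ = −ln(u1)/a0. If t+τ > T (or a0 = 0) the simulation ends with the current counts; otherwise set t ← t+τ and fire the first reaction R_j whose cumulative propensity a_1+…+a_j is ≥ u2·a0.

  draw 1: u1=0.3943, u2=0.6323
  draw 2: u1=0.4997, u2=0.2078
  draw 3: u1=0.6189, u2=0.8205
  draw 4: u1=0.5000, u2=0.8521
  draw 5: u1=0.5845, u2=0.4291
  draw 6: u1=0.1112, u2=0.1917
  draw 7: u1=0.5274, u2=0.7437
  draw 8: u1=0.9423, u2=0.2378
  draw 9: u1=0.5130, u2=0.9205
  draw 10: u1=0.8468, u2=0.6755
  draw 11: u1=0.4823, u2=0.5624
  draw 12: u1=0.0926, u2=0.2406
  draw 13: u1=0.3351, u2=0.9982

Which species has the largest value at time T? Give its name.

Dominant species at T: Y

t=0.000: R=3 Y=7 A=9
Draw 1: a1=6.129, a2=1.372, a3=3.240, a4=4.368, a0=15.109; τ=−ln(0.3943)/15.109=0.062 → t=0.062; u2·a0=0.6323·15.109=9.553; a1+a2=7.501 < 9.553 ≤ a1+…+a3=10.741 → R3 fires; R=2 Y=9 A=8
Draw 2: a1=3.632, a2=1.764, a3=1.920, a4=3.744, a0=11.060; τ=−ln(0.4997)/11.060=0.063 → t=0.124; u2·a0=0.2078·11.060=2.298 ≤ a1=3.632 → R1 fires; R=1 Y=10 A=7
Draw 3: a1=1.589, a2=1.960, a3=0.840, a4=2.080, a0=6.469; τ=−ln(0.6189)/6.469=0.074 → t=0.198; u2·a0=0.8205·6.469=5.308; a1+…+a3=4.389 < 5.308 ≤ a1+…+a4=6.469 → R4 fires; R=2 Y=9 A=9
Draw 4: a1=4.086, a2=1.764, a3=2.160, a4=3.744, a0=11.754; τ=−ln(0.5000)/11.754=0.059 → t=0.257; u2·a0=0.8521·11.754=10.016; a1+…+a3=8.010 < 10.016 ≤ a1+…+a4=11.754 → R4 fires; R=3 Y=8 A=11
Draw 5: a1=7.491, a2=1.568, a3=3.960, a4=4.992, a0=18.011; τ=−ln(0.5845)/18.011=0.030 → t=0.287; u2·a0=0.4291·18.011=7.729; a1=7.491 < 7.729 ≤ a1+a2=9.059 → R2 fires; R=4 Y=7 A=11
Draw 6: a1=9.988, a2=1.372, a3=5.280, a4=5.824, a0=22.464; τ=−ln(0.1112)/22.464=0.098 → t=0.385; u2·a0=0.1917·22.464=4.306 ≤ a1=9.988 → R1 fires; R=3 Y=8 A=10
Draw 7: a1=6.810, a2=1.568, a3=3.600, a4=4.992, a0=16.970; τ=−ln(0.5274)/16.970=0.038 → t=0.423; u2·a0=0.7437·16.970=12.621; a1+…+a3=11.978 < 12.621 ≤ a1+…+a4=16.970 → R4 fires; R=4 Y=7 A=12
Draw 8: a1=10.896, a2=1.372, a3=5.760, a4=5.824, a0=23.852; τ=−ln(0.9423)/23.852=0.002 → t=0.425; u2·a0=0.2378·23.852=5.672 ≤ a1=10.896 → R1 fires; R=3 Y=8 A=11
Draw 9: a1=7.491, a2=1.568, a3=3.960, a4=4.992, a0=18.011; τ=−ln(0.5130)/18.011=0.037 → t=0.462; u2·a0=0.9205·18.011=16.579; a1+…+a3=13.019 < 16.579 ≤ a1+…+a4=18.011 → R4 fires; R=4 Y=7 A=13
Draw 10: a1=11.804, a2=1.372, a3=6.240, a4=5.824, a0=25.240; τ=−ln(0.8468)/25.240=0.007 → t=0.469; u2·a0=0.6755·25.240=17.050; a1+a2=13.176 < 17.050 ≤ a1+…+a3=19.416 → R3 fires; R=3 Y=9 A=12
Draw 11: a1=8.172, a2=1.764, a3=4.320, a4=5.616, a0=19.872; τ=−ln(0.4823)/19.872=0.037 → t=0.506; u2·a0=0.5624·19.872=11.176; a1+a2=9.936 < 11.176 ≤ a1+…+a3=14.256 → R3 fires; R=2 Y=11 A=11
Draw 12: a1=4.994, a2=2.156, a3=2.640, a4=4.576, a0=14.366; τ=−ln(0.0926)/14.366=0.166 → t=0.671; u2·a0=0.2406·14.366=3.456 ≤ a1=4.994 → R1 fires; R=1 Y=12 A=10
Draw 13: a1=2.270, a2=2.352, a3=1.200, a4=2.496, a0=8.318; τ=−ln(0.3351)/8.318=0.131 → t=0.803 > T=0.73: stop.
At T=0.73: R=1 Y=12 A=10; the largest is Y.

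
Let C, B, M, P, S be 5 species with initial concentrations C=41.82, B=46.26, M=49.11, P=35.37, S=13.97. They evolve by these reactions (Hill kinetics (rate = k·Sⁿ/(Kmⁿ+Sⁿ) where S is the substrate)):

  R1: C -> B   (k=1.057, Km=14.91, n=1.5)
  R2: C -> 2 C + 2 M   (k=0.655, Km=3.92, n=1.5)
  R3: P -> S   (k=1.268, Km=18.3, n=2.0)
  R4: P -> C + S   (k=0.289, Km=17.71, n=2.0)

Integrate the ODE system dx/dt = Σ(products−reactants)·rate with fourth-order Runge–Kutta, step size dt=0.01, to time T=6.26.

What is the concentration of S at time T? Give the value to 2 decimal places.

RK4 with dt=0.01: 626 steps to T=6.26. Trajectory (selected grid times):
t=0.00: C=41.82 B=46.26 M=49.11 P=35.37 S=13.97
t=0.70: C=41.82 B=46.87 M=50.00 P=34.51 S=14.83
t=1.39: C=41.81 B=47.47 M=50.88 P=33.68 S=15.66
t=2.09: C=41.81 B=48.08 M=51.77 P=32.84 S=16.50
t=2.78: C=41.80 B=48.68 M=52.65 P=32.02 S=17.32
t=3.48: C=41.79 B=49.29 M=53.54 P=31.20 S=18.14
t=4.17: C=41.77 B=49.89 M=54.42 P=30.40 S=18.94
t=4.87: C=41.76 B=50.50 M=55.31 P=29.61 S=19.73
t=5.56: C=41.74 B=51.10 M=56.19 P=28.83 S=20.51
t=6.26: C=41.73 B=51.71 M=57.08 P=28.06 S=21.28
Read off S at T=6.26: 21.28

S at T = 21.28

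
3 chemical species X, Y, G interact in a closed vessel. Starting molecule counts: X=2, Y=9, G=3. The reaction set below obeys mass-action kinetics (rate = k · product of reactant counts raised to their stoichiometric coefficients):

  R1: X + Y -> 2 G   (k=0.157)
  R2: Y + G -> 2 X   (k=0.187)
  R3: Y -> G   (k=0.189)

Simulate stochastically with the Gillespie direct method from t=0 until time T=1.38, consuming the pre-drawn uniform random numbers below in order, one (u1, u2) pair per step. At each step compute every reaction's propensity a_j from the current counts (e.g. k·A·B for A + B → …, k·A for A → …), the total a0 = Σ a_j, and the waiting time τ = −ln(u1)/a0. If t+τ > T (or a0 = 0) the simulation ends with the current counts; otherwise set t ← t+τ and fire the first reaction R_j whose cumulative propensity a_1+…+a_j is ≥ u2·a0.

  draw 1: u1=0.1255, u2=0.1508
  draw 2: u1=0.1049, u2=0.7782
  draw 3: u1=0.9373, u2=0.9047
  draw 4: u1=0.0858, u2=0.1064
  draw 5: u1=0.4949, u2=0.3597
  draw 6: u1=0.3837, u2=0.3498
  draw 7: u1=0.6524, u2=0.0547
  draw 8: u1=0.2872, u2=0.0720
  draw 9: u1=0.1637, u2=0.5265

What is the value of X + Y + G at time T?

Check how each reaction changes W = X + Y + G (weight of products minus weight of reactants):
R1: X + Y -> 2 G: (1·2) − (1·1 + 1·1) = 2 − 2 = 0
R2: Y + G -> 2 X: (1·2) − (1·1 + 1·1) = 2 − 2 = 0
R3: Y -> G: (1·1) − (1·1) = 1 − 1 = 0
Every reaction leaves W unchanged, so W is conserved and no simulation is needed: W(T) = W(0) = 2 + 9 + 3 = 14

Value at T = 14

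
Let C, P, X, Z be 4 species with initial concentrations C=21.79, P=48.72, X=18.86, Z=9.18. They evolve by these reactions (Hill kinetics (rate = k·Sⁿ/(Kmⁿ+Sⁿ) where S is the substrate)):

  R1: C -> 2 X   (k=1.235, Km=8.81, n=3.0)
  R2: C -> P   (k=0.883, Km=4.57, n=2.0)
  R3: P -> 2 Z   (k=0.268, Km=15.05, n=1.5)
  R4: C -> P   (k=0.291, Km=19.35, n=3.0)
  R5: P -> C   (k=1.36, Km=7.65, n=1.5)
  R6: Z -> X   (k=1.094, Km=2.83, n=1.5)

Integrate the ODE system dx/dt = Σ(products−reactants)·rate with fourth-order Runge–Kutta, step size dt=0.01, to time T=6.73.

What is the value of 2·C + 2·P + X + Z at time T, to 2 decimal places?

Check how each reaction changes W = 2·C + 2·P + X + Z (weight of products minus weight of reactants):
R1: C -> 2 X: (1·2) − (2·1) = 2 − 2 = 0
R2: C -> P: (2·1) − (2·1) = 2 − 2 = 0
R3: P -> 2 Z: (1·2) − (2·1) = 2 − 2 = 0
R4: C -> P: (2·1) − (2·1) = 2 − 2 = 0
R5: P -> C: (2·1) − (2·1) = 2 − 2 = 0
R6: Z -> X: (1·1) − (1·1) = 1 − 1 = 0
Every reaction leaves W unchanged, so W is conserved and no simulation is needed: W(T) = W(0) = 2·21.79 + 2·48.72 + 18.86 + 9.18 = 169.06

Value at T = 169.06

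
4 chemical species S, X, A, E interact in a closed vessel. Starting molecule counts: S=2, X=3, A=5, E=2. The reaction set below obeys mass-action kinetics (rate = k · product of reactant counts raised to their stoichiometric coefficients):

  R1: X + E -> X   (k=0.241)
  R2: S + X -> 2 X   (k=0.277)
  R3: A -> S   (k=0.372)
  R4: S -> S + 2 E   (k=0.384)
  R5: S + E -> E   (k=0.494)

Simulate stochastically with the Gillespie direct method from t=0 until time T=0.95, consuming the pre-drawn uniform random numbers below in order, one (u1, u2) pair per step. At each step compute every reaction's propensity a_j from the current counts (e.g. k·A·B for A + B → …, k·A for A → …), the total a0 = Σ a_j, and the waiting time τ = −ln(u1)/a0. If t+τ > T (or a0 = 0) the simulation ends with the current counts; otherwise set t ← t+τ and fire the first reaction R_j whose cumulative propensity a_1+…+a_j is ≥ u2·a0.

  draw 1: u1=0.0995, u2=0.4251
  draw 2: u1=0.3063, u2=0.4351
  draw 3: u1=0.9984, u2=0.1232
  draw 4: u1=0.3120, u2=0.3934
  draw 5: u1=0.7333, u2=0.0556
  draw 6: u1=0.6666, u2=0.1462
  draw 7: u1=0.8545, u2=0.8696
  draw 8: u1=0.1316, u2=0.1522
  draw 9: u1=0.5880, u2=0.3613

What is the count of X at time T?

t=0.000: S=2 X=3 A=5 E=2
Draw 1: a1=1.446, a2=1.662, a3=1.860, a4=0.768, a5=1.976, a0=7.712; τ=−ln(0.0995)/7.712=0.299 → t=0.299; u2·a0=0.4251·7.712=3.278; a1+a2=3.108 < 3.278 ≤ a1+…+a3=4.968 → R3 fires; S=3 X=3 A=4 E=2
Draw 2: a1=1.446, a2=2.493, a3=1.488, a4=1.152, a5=2.964, a0=9.543; τ=−ln(0.3063)/9.543=0.124 → t=0.423; u2·a0=0.4351·9.543=4.152; a1+a2=3.939 < 4.152 ≤ a1+…+a3=5.427 → R3 fires; S=4 X=3 A=3 E=2
Draw 3: a1=1.446, a2=3.324, a3=1.116, a4=1.536, a5=3.952, a0=11.374; τ=−ln(0.9984)/11.374=0.000 → t=0.423; u2·a0=0.1232·11.374=1.401 ≤ a1=1.446 → R1 fires; S=4 X=3 A=3 E=1
Draw 4: a1=0.723, a2=3.324, a3=1.116, a4=1.536, a5=1.976, a0=8.675; τ=−ln(0.3120)/8.675=0.134 → t=0.558; u2·a0=0.3934·8.675=3.413; a1=0.723 < 3.413 ≤ a1+a2=4.047 → R2 fires; S=3 X=4 A=3 E=1
Draw 5: a1=0.964, a2=3.324, a3=1.116, a4=1.152, a5=1.482, a0=8.038; τ=−ln(0.7333)/8.038=0.039 → t=0.596; u2·a0=0.0556·8.038=0.447 ≤ a1=0.964 → R1 fires; S=3 X=4 A=3 E=0
Draw 6: a1=0.000, a2=3.324, a3=1.116, a4=1.152, a5=0.000, a0=5.592; τ=−ln(0.6666)/5.592=0.073 → t=0.669; u2·a0=0.1462·5.592=0.818; a1=0.000 < 0.818 ≤ a1+a2=3.324 → R2 fires; S=2 X=5 A=3 E=0
Draw 7: a1=0.000, a2=2.770, a3=1.116, a4=0.768, a5=0.000, a0=4.654; τ=−ln(0.8545)/4.654=0.034 → t=0.703; u2·a0=0.8696·4.654=4.047; a1+…+a3=3.886 < 4.047 ≤ a1+…+a4=4.654 → R4 fires; S=2 X=5 A=3 E=2
Draw 8: a1=2.410, a2=2.770, a3=1.116, a4=0.768, a5=1.976, a0=9.040; τ=−ln(0.1316)/9.040=0.224 → t=0.927; u2·a0=0.1522·9.040=1.376 ≤ a1=2.410 → R1 fires; S=2 X=5 A=3 E=1
Draw 9: a1=1.205, a2=2.770, a3=1.116, a4=0.768, a5=0.988, a0=6.847; τ=−ln(0.5880)/6.847=0.078 → t=1.004 > T=0.95: stop.
Read off X at T=0.95: 5

X at T = 5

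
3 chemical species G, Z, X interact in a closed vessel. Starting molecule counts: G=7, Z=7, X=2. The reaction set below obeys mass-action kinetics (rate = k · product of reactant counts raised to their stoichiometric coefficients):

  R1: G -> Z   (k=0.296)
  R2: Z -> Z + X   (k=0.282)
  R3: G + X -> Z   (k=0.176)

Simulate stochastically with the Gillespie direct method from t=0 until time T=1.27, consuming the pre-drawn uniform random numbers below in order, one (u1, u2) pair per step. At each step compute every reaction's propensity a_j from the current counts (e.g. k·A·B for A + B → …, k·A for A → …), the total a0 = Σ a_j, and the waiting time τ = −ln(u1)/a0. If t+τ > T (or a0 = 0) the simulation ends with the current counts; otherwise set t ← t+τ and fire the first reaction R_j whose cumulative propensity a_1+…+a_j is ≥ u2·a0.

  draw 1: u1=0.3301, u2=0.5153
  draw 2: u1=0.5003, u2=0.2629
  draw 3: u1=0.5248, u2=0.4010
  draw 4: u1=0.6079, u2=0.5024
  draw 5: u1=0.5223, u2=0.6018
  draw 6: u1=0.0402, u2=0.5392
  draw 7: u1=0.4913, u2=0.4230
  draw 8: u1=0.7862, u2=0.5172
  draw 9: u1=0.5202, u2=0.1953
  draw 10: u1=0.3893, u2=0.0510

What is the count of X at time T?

X at T = 6

t=0.000: G=7 Z=7 X=2
Draw 1: a1=2.072, a2=1.974, a3=2.464, a0=6.510; τ=−ln(0.3301)/6.510=0.170 → t=0.170; u2·a0=0.5153·6.510=3.355; a1=2.072 < 3.355 ≤ a1+a2=4.046 → R2 fires; G=7 Z=7 X=3
Draw 2: a1=2.072, a2=1.974, a3=3.696, a0=7.742; τ=−ln(0.5003)/7.742=0.089 → t=0.260; u2·a0=0.2629·7.742=2.035 ≤ a1=2.072 → R1 fires; G=6 Z=8 X=3
Draw 3: a1=1.776, a2=2.256, a3=3.168, a0=7.200; τ=−ln(0.5248)/7.200=0.090 → t=0.349; u2·a0=0.4010·7.200=2.887; a1=1.776 < 2.887 ≤ a1+a2=4.032 → R2 fires; G=6 Z=8 X=4
Draw 4: a1=1.776, a2=2.256, a3=4.224, a0=8.256; τ=−ln(0.6079)/8.256=0.060 → t=0.410; u2·a0=0.5024·8.256=4.148; a1+a2=4.032 < 4.148 ≤ a1+…+a3=8.256 → R3 fires; G=5 Z=9 X=3
Draw 5: a1=1.480, a2=2.538, a3=2.640, a0=6.658; τ=−ln(0.5223)/6.658=0.098 → t=0.507; u2·a0=0.6018·6.658=4.007; a1=1.480 < 4.007 ≤ a1+a2=4.018 → R2 fires; G=5 Z=9 X=4
Draw 6: a1=1.480, a2=2.538, a3=3.520, a0=7.538; τ=−ln(0.0402)/7.538=0.426 → t=0.933; u2·a0=0.5392·7.538=4.064; a1+a2=4.018 < 4.064 ≤ a1+…+a3=7.538 → R3 fires; G=4 Z=10 X=3
Draw 7: a1=1.184, a2=2.820, a3=2.112, a0=6.116; τ=−ln(0.4913)/6.116=0.116 → t=1.050; u2·a0=0.4230·6.116=2.587; a1=1.184 < 2.587 ≤ a1+a2=4.004 → R2 fires; G=4 Z=10 X=4
Draw 8: a1=1.184, a2=2.820, a3=2.816, a0=6.820; τ=−ln(0.7862)/6.820=0.035 → t=1.085; u2·a0=0.5172·6.820=3.527; a1=1.184 < 3.527 ≤ a1+a2=4.004 → R2 fires; G=4 Z=10 X=5
Draw 9: a1=1.184, a2=2.820, a3=3.520, a0=7.524; τ=−ln(0.5202)/7.524=0.087 → t=1.172; u2·a0=0.1953·7.524=1.469; a1=1.184 < 1.469 ≤ a1+a2=4.004 → R2 fires; G=4 Z=10 X=6
Draw 10: a1=1.184, a2=2.820, a3=4.224, a0=8.228; τ=−ln(0.3893)/8.228=0.115 → t=1.286 > T=1.27: stop.
Read off X at T=1.27: 6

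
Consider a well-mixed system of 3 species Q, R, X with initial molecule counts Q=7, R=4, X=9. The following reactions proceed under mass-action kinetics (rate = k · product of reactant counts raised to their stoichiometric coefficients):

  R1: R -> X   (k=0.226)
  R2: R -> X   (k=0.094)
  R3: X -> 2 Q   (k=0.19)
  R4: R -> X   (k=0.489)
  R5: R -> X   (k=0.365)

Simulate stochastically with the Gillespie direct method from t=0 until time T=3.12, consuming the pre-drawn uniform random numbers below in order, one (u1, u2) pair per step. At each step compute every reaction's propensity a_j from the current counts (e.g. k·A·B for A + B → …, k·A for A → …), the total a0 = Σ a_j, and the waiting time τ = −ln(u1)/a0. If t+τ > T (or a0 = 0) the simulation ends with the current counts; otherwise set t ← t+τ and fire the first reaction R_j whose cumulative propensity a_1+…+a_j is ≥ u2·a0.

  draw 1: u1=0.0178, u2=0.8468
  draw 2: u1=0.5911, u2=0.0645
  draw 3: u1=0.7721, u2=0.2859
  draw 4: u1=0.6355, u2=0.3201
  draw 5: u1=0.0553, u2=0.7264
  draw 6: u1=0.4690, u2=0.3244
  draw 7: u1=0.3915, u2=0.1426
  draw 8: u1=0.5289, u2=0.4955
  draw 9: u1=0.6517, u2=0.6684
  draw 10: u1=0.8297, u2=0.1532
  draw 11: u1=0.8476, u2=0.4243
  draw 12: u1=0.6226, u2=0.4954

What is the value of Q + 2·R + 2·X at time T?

Value at T = 33

Check how each reaction changes W = Q + 2·R + 2·X (weight of products minus weight of reactants):
R1: R -> X: (2·1) − (2·1) = 2 − 2 = 0
R2: R -> X: (2·1) − (2·1) = 2 − 2 = 0
R3: X -> 2 Q: (1·2) − (2·1) = 2 − 2 = 0
R4: R -> X: (2·1) − (2·1) = 2 − 2 = 0
R5: R -> X: (2·1) − (2·1) = 2 − 2 = 0
Every reaction leaves W unchanged, so W is conserved and no simulation is needed: W(T) = W(0) = 7 + 2·4 + 2·9 = 33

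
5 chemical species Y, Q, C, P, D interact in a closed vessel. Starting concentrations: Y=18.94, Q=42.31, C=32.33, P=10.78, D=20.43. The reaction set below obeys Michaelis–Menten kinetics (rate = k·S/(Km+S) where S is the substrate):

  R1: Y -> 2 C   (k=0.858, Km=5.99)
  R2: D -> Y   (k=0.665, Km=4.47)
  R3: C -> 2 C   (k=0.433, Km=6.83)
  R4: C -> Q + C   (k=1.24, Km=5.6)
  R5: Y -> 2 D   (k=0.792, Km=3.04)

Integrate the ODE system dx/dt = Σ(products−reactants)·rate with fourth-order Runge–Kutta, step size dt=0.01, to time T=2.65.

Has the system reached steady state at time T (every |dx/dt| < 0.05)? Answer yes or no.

Steady state at T: no

RK4 with dt=0.01: 265 steps to T=2.65. Trajectory (selected grid times):
t=0.00: Y=18.94 Q=42.31 C=32.33 P=10.78 D=20.43
t=0.29: Y=18.71 Q=42.62 C=32.81 P=10.78 D=20.67
t=0.59: Y=18.48 Q=42.93 C=33.31 P=10.78 D=20.91
t=0.88: Y=18.25 Q=43.24 C=33.79 P=10.78 D=21.15
t=1.18: Y=18.02 Q=43.56 C=34.28 P=10.78 D=21.39
t=1.47: Y=17.80 Q=43.87 C=34.76 P=10.78 D=21.62
t=1.77: Y=17.57 Q=44.19 C=35.25 P=10.78 D=21.86
t=2.06: Y=17.35 Q=44.50 C=35.73 P=10.78 D=22.09
t=2.36: Y=17.12 Q=44.83 C=36.22 P=10.78 D=22.33
t=2.65: Y=16.90 Q=45.14 C=36.69 P=10.78 D=22.56
Rates at T: R1=0.6335, R2=0.5550, R3=0.3651, R4=1.0758, R5=0.6713
dx/dt at T (Σ net stoichiometry × rate): Y=-0.7497, Q=+1.0758, C=+1.6320, P=+0.0000, D=+0.7875
Largest |dx/dt| is |+1.6320| (C) ≥ 0.05 → not steady.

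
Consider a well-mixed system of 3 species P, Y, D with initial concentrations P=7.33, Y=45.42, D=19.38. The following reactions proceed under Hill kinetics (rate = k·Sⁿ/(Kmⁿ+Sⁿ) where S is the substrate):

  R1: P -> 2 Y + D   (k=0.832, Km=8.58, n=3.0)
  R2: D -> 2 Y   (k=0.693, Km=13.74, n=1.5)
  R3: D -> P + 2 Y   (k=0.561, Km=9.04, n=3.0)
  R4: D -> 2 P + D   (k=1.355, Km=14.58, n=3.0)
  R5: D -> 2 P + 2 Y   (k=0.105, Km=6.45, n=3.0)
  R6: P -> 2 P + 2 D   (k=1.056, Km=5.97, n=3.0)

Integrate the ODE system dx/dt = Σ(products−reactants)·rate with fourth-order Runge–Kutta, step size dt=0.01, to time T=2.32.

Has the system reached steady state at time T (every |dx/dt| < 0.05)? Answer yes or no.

Steady state at T: no

RK4 with dt=0.01: 232 steps to T=2.32. Trajectory (selected grid times):
t=0.00: P=7.33 Y=45.42 D=19.38
t=0.26: P=8.11 Y=46.15 D=19.57
t=0.52: P=8.89 Y=46.91 D=19.82
t=0.77: P=9.65 Y=47.67 D=20.08
t=1.03: P=10.44 Y=48.48 D=20.39
t=1.29: P=11.24 Y=49.33 D=20.73
t=1.55: P=12.04 Y=50.19 D=21.09
t=1.80: P=12.82 Y=51.05 D=21.45
t=2.06: P=13.63 Y=51.95 D=21.84
t=2.32: P=14.44 Y=52.87 D=22.25
Rates at T: R1=0.6878, R2=0.4665, R3=0.5257, R4=1.0573, R5=0.1025, R6=0.9863
dx/dt at T (Σ net stoichiometry × rate): P=+3.1439, Y=+3.5651, D=+1.5657
Largest |dx/dt| is |+3.5651| (Y) ≥ 0.05 → not steady.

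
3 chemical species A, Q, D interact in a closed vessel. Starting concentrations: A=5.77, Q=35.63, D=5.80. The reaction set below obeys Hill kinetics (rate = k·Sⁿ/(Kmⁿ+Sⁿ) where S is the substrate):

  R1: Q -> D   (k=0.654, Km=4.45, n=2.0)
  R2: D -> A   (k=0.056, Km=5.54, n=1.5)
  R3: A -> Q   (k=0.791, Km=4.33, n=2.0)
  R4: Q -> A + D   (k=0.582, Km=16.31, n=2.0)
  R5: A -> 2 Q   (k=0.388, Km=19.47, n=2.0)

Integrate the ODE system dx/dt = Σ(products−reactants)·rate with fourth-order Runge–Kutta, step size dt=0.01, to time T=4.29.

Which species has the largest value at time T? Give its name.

RK4 with dt=0.01: 429 steps to T=4.29. Trajectory (selected grid times):
t=0.00: A=5.77 Q=35.63 D=5.80
t=0.48: A=5.76 Q=35.36 D=6.33
t=0.95: A=5.75 Q=35.10 D=6.84
t=1.43: A=5.73 Q=34.84 D=7.36
t=1.91: A=5.72 Q=34.57 D=7.88
t=2.38: A=5.71 Q=34.31 D=8.39
t=2.86: A=5.70 Q=34.04 D=8.91
t=3.34: A=5.69 Q=33.78 D=9.43
t=3.81: A=5.68 Q=33.52 D=9.93
t=4.29: A=5.67 Q=33.25 D=10.45
At T=4.29: A=5.67 Q=33.25 D=10.45; the largest is Q.

Dominant species at T: Q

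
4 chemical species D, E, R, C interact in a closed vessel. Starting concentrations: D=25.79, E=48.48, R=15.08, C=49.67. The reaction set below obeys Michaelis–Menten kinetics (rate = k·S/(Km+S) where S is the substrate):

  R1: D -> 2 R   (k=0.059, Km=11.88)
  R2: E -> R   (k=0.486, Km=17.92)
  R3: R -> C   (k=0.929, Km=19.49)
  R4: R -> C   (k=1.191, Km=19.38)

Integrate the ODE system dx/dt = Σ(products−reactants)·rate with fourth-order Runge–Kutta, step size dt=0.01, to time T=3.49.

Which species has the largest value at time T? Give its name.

Dominant species at T: C

RK4 with dt=0.01: 349 steps to T=3.49. Trajectory (selected grid times):
t=0.00: D=25.79 E=48.48 R=15.08 C=49.67
t=0.39: D=25.77 E=48.34 R=14.89 C=50.03
t=0.78: D=25.76 E=48.20 R=14.70 C=50.39
t=1.16: D=25.74 E=48.07 R=14.52 C=50.73
t=1.55: D=25.73 E=47.93 R=14.34 C=51.09
t=1.94: D=25.71 E=47.79 R=14.16 C=51.44
t=2.33: D=25.70 E=47.66 R=13.98 C=51.78
t=2.71: D=25.68 E=47.52 R=13.81 C=52.12
t=3.10: D=25.66 E=47.38 R=13.64 C=52.46
t=3.49: D=25.65 E=47.25 R=13.47 C=52.80
At T=3.49: D=25.65 E=47.25 R=13.47 C=52.80; the largest is C.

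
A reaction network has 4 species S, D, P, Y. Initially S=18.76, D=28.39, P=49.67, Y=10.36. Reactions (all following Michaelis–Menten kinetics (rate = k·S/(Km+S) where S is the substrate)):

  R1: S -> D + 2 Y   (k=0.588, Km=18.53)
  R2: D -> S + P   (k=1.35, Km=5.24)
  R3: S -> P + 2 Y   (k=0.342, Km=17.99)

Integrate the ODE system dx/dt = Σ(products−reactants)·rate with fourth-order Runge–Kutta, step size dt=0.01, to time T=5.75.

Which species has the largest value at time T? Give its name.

Dominant species at T: P

RK4 with dt=0.01: 575 steps to T=5.75. Trajectory (selected grid times):
t=0.00: S=18.76 D=28.39 P=49.67 Y=10.36
t=0.64: S=19.19 D=27.85 P=50.51 Y=10.97
t=1.28: S=19.61 D=27.32 P=51.35 Y=11.58
t=1.92: S=20.02 D=26.79 P=52.19 Y=12.20
t=2.56: S=20.43 D=26.26 P=53.03 Y=12.82
t=3.19: S=20.83 D=25.75 P=53.85 Y=13.44
t=3.83: S=21.23 D=25.23 P=54.68 Y=14.08
t=4.47: S=21.62 D=24.72 P=55.52 Y=14.72
t=5.11: S=22.01 D=24.21 P=56.35 Y=15.37
t=5.75: S=22.39 D=23.71 P=57.18 Y=16.02
At T=5.75: S=22.39 D=23.71 P=57.18 Y=16.02; the largest is P.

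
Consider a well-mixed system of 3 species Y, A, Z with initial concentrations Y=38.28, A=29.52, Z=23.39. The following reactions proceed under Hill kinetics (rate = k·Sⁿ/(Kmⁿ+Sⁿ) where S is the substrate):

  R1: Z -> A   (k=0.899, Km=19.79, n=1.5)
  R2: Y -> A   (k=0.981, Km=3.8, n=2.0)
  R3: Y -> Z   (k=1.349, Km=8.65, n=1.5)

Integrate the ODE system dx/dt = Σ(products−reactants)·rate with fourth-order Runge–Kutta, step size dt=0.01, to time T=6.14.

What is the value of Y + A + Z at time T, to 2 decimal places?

Check how each reaction changes W = Y + A + Z (weight of products minus weight of reactants):
R1: Z -> A: (1·1) − (1·1) = 1 − 1 = 0
R2: Y -> A: (1·1) − (1·1) = 1 − 1 = 0
R3: Y -> Z: (1·1) − (1·1) = 1 − 1 = 0
Every reaction leaves W unchanged, so W is conserved and no simulation is needed: W(T) = W(0) = 38.28 + 29.52 + 23.39 = 91.19

Value at T = 91.19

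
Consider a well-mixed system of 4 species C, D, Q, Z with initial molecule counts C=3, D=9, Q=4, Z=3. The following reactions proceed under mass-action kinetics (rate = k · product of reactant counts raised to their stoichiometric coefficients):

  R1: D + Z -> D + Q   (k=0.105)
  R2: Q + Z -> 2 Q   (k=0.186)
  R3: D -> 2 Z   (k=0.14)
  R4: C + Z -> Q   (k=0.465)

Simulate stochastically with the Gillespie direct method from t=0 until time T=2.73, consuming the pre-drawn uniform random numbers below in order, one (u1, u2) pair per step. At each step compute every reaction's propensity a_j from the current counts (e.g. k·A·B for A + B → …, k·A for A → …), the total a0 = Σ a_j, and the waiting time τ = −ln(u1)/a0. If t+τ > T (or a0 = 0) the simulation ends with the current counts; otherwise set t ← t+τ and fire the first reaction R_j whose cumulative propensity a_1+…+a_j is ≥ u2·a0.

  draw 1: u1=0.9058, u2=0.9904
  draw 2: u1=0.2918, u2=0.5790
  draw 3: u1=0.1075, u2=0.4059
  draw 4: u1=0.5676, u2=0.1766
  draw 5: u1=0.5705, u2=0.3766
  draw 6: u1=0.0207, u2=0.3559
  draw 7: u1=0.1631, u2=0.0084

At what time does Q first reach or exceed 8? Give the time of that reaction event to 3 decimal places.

t=0.000: C=3 D=9 Q=4 Z=3
Draw 1: a1=2.835, a2=2.232, a3=1.260, a4=4.185, a0=10.512; τ=−ln(0.9058)/10.512=0.009 → t=0.009; u2·a0=0.9904·10.512=10.411; a1+…+a3=6.327 < 10.411 ≤ a1+…+a4=10.512 → R4 fires; C=2 D=9 Q=5 Z=2
Draw 2: a1=1.890, a2=1.860, a3=1.260, a4=1.860, a0=6.870; τ=−ln(0.2918)/6.870=0.179 → t=0.189; u2·a0=0.5790·6.870=3.978; a1+a2=3.750 < 3.978 ≤ a1+…+a3=5.010 → R3 fires; C=2 D=8 Q=5 Z=4
Draw 3: a1=3.360, a2=3.720, a3=1.120, a4=3.720, a0=11.920; τ=−ln(0.1075)/11.920=0.187 → t=0.376; u2·a0=0.4059·11.920=4.838; a1=3.360 < 4.838 ≤ a1+a2=7.080 → R2 fires; C=2 D=8 Q=6 Z=3
Draw 4: a1=2.520, a2=3.348, a3=1.120, a4=2.790, a0=9.778; τ=−ln(0.5676)/9.778=0.058 → t=0.434; u2·a0=0.1766·9.778=1.727 ≤ a1=2.520 → R1 fires; C=2 D=8 Q=7 Z=2
Draw 5: a1=1.680, a2=2.604, a3=1.120, a4=1.860, a0=7.264; τ=−ln(0.5705)/7.264=0.077 → t=0.511; u2·a0=0.3766·7.264=2.736; a1=1.680 < 2.736 ≤ a1+a2=4.284 → R2 fires; C=2 D=8 Q=8 Z=1
Draw 6: a1=0.840, a2=1.488, a3=1.120, a4=0.930, a0=4.378; τ=−ln(0.0207)/4.378=0.886 → t=1.397; u2·a0=0.3559·4.378=1.558; a1=0.840 < 1.558 ≤ a1+a2=2.328 → R2 fires; C=2 D=8 Q=9 Z=0
Draw 7: a1=0.000, a2=0.000, a3=1.120, a4=0.000, a0=1.120; τ=−ln(0.1631)/1.120=1.619 → t=3.016 > T=2.73: stop.
Q first becomes ≥ 8 when it reaches 8 at the event at t=0.511.

Threshold first reached at t = 0.511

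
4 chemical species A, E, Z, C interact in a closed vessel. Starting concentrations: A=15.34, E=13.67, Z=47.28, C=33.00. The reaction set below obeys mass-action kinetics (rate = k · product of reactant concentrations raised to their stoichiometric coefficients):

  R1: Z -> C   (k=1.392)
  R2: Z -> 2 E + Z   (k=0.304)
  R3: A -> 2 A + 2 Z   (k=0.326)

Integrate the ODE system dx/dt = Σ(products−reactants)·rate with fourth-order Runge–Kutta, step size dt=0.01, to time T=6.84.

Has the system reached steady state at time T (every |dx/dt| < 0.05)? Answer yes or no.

Steady state at T: no

RK4 with dt=0.01: 684 steps to T=6.84. Trajectory (selected grid times):
t=0.00: A=15.34 E=13.67 Z=47.28 C=33.00
t=0.76: A=19.65 E=28.54 Z=21.85 C=67.05
t=1.52: A=25.18 E=36.56 Z=14.55 C=85.40
t=2.28: A=32.26 E=42.99 Z=13.98 C=100.14
t=3.04: A=41.33 E=49.91 Z=16.29 C=115.97
t=3.80: A=52.95 E=58.30 Z=20.30 C=135.19
t=4.56: A=67.83 E=68.90 Z=25.82 C=159.45
t=5.32: A=86.90 E=82.42 Z=33.01 C=190.40
t=6.08: A=111.34 E=99.72 Z=42.26 C=230.01
t=6.84: A=142.64 E=121.88 Z=54.14 C=280.74
Rates at T: R1=75.3565, R2=16.4572, R3=46.4997
dx/dt at T (Σ net stoichiometry × rate): A=+46.4997, E=+32.9143, Z=+17.6429, C=+75.3565
Largest |dx/dt| is |+75.3565| (C) ≥ 0.05 → not steady.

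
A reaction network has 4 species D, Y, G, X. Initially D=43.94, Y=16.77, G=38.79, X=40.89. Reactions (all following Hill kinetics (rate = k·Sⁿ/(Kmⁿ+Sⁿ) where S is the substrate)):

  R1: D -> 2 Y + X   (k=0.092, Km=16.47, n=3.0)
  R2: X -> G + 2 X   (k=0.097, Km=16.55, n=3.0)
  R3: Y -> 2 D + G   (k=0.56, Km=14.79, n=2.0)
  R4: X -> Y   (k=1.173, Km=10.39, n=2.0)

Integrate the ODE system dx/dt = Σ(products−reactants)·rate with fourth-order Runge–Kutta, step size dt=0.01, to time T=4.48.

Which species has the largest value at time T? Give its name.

Dominant species at T: D

RK4 with dt=0.01: 448 steps to T=4.48. Trajectory (selected grid times):
t=0.00: D=43.94 Y=16.77 G=38.79 X=40.89
t=0.50: D=44.22 Y=17.25 G=38.99 X=40.43
t=1.00: D=44.50 Y=17.72 G=39.20 X=39.97
t=1.49: D=44.78 Y=18.18 G=39.41 X=39.52
t=1.99: D=45.08 Y=18.65 G=39.63 X=39.06
t=2.49: D=45.38 Y=19.11 G=39.85 X=38.60
t=2.99: D=45.69 Y=19.57 G=40.07 X=38.14
t=3.48: D=46.00 Y=20.01 G=40.29 X=37.69
t=3.98: D=46.32 Y=20.46 G=40.51 X=37.24
t=4.48: D=46.65 Y=20.91 G=40.74 X=36.78
At T=4.48: D=46.65 Y=20.91 G=40.74 X=36.78; the largest is D.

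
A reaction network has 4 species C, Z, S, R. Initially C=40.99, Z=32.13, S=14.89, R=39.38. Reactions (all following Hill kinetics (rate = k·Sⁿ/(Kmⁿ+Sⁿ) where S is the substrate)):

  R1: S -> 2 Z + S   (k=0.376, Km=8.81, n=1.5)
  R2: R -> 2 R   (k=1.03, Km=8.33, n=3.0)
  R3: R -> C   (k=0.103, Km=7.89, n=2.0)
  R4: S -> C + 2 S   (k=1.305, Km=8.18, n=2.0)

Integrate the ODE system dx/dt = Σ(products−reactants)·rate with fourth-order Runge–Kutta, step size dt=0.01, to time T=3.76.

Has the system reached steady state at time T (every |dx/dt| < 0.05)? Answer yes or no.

RK4 with dt=0.01: 376 steps to T=3.76. Trajectory (selected grid times):
t=0.00: C=40.99 Z=32.13 S=14.89 R=39.38
t=0.42: C=41.46 Z=32.35 S=15.31 R=39.77
t=0.84: C=41.93 Z=32.57 S=15.74 R=40.15
t=1.25: C=42.39 Z=32.79 S=16.17 R=40.53
t=1.67: C=42.87 Z=33.01 S=16.61 R=40.92
t=2.09: C=43.36 Z=33.24 S=17.05 R=41.31
t=2.51: C=43.85 Z=33.48 S=17.50 R=41.69
t=2.92: C=44.33 Z=33.70 S=17.94 R=42.07
t=3.34: C=44.82 Z=33.94 S=18.39 R=42.46
t=3.76: C=45.33 Z=34.18 S=18.85 R=42.85
Rates at T: R1=0.2850, R2=1.0225, R3=0.0996, R4=1.0982
dx/dt at T (Σ net stoichiometry × rate): C=+1.1979, Z=+0.5699, S=+1.0982, R=+0.9229
Largest |dx/dt| is |+1.1979| (C) ≥ 0.05 → not steady.

Steady state at T: no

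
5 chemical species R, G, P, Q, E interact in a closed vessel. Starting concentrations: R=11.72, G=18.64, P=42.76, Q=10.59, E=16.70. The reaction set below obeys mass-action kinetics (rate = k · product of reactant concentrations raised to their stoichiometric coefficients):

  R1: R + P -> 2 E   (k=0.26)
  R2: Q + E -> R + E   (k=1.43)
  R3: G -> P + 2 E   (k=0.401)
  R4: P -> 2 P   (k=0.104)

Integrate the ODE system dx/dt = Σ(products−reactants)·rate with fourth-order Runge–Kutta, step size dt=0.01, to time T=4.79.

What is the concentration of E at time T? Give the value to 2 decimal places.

RK4 with dt=0.01: 479 steps to T=4.79. Trajectory (selected grid times):
t=0.00: R=11.72 G=18.64 P=42.76 Q=10.59 E=16.70
t=0.53: R=0.51 G=15.07 P=26.11 Q=0.00 E=67.43
t=1.06: R=0.01 G=12.19 P=30.04 Q=0.00 E=74.21
t=1.60: R=0.00 G=9.81 P=34.20 Q=0.00 E=78.97
t=2.13: R=0.00 G=7.93 P=38.07 Q=0.00 E=82.73
t=2.66: R=0.00 G=6.42 P=41.79 Q=0.00 E=85.77
t=3.19: R=0.00 G=5.19 P=45.43 Q=0.00 E=88.23
t=3.73: R=0.00 G=4.18 P=49.09 Q=0.00 E=90.25
t=4.26: R=0.00 G=3.38 P=52.70 Q=0.00 E=91.85
t=4.79: R=0.00 G=2.73 P=56.35 Q=0.00 E=93.14
Read off E at T=4.79: 93.14

E at T = 93.14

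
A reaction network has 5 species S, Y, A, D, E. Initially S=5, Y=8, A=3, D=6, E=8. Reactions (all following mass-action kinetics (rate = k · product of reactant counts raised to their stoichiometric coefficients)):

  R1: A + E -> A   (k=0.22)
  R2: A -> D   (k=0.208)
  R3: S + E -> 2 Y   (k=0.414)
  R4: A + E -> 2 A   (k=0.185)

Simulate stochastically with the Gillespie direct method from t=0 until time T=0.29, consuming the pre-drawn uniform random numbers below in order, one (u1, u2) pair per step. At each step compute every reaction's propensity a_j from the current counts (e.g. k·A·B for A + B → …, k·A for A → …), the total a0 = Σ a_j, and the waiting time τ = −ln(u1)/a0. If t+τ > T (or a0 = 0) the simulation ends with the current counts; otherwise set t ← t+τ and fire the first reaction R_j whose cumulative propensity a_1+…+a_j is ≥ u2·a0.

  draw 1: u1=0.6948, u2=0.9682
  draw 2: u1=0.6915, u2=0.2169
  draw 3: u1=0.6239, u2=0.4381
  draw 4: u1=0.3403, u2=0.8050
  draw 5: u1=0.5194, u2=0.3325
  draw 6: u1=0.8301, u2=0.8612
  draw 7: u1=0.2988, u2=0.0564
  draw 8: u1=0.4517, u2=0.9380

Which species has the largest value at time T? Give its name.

Dominant species at T: Y

t=0.000: S=5 Y=8 A=3 D=6 E=8
Draw 1: a1=5.280, a2=0.624, a3=16.560, a4=4.440, a0=26.904; τ=−ln(0.6948)/26.904=0.014 → t=0.014; u2·a0=0.9682·26.904=26.048; a1+…+a3=22.464 < 26.048 ≤ a1+…+a4=26.904 → R4 fires; S=5 Y=8 A=4 D=6 E=7
Draw 2: a1=6.160, a2=0.832, a3=14.490, a4=5.180, a0=26.662; τ=−ln(0.6915)/26.662=0.014 → t=0.027; u2·a0=0.2169·26.662=5.783 ≤ a1=6.160 → R1 fires; S=5 Y=8 A=4 D=6 E=6
Draw 3: a1=5.280, a2=0.832, a3=12.420, a4=4.440, a0=22.972; τ=−ln(0.6239)/22.972=0.021 → t=0.048; u2·a0=0.4381·22.972=10.064; a1+a2=6.112 < 10.064 ≤ a1+…+a3=18.532 → R3 fires; S=4 Y=10 A=4 D=6 E=5
Draw 4: a1=4.400, a2=0.832, a3=8.280, a4=3.700, a0=17.212; τ=−ln(0.3403)/17.212=0.063 → t=0.111; u2·a0=0.8050·17.212=13.856; a1+…+a3=13.512 < 13.856 ≤ a1+…+a4=17.212 → R4 fires; S=4 Y=10 A=5 D=6 E=4
Draw 5: a1=4.400, a2=1.040, a3=6.624, a4=3.700, a0=15.764; τ=−ln(0.5194)/15.764=0.042 → t=0.152; u2·a0=0.3325·15.764=5.242; a1=4.400 < 5.242 ≤ a1+a2=5.440 → R2 fires; S=4 Y=10 A=4 D=7 E=4
Draw 6: a1=3.520, a2=0.832, a3=6.624, a4=2.960, a0=13.936; τ=−ln(0.8301)/13.936=0.013 → t=0.165; u2·a0=0.8612·13.936=12.002; a1+…+a3=10.976 < 12.002 ≤ a1+…+a4=13.936 → R4 fires; S=4 Y=10 A=5 D=7 E=3
Draw 7: a1=3.300, a2=1.040, a3=4.968, a4=2.775, a0=12.083; τ=−ln(0.2988)/12.083=0.100 → t=0.265; u2·a0=0.0564·12.083=0.681 ≤ a1=3.300 → R1 fires; S=4 Y=10 A=5 D=7 E=2
Draw 8: a1=2.200, a2=1.040, a3=3.312, a4=1.850, a0=8.402; τ=−ln(0.4517)/8.402=0.095 → t=0.360 > T=0.29: stop.
At T=0.29: S=4 Y=10 A=5 D=7 E=2; the largest is Y.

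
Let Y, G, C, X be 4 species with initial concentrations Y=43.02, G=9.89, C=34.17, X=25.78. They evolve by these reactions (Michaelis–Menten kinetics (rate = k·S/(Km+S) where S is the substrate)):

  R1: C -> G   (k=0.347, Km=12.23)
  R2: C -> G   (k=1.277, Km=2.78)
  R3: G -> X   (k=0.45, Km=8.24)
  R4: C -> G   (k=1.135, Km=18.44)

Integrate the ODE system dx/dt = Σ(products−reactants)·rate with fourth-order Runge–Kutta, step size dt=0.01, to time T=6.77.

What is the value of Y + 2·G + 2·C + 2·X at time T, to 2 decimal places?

Value at T = 182.70

Check how each reaction changes W = Y + 2·G + 2·C + 2·X (weight of products minus weight of reactants):
R1: C -> G: (2·1) − (2·1) = 2 − 2 = 0
R2: C -> G: (2·1) − (2·1) = 2 − 2 = 0
R3: G -> X: (2·1) − (2·1) = 2 − 2 = 0
R4: C -> G: (2·1) − (2·1) = 2 − 2 = 0
Every reaction leaves W unchanged, so W is conserved and no simulation is needed: W(T) = W(0) = 43.02 + 2·9.89 + 2·34.17 + 2·25.78 = 182.70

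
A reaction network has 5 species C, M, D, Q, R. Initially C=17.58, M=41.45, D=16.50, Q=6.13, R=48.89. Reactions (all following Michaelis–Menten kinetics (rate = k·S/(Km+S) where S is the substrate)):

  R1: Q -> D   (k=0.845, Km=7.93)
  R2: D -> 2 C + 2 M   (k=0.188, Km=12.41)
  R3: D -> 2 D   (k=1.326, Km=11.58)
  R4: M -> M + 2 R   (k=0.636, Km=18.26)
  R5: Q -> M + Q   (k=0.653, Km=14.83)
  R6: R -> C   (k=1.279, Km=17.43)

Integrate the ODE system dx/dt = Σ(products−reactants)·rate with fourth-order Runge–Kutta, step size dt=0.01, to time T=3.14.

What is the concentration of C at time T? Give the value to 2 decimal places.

C at T = 21.24

RK4 with dt=0.01: 314 steps to T=3.14. Trajectory (selected grid times):
t=0.00: C=17.58 M=41.45 D=16.50 Q=6.13 R=48.89
t=0.35: C=17.99 M=41.59 D=16.86 Q=6.00 R=48.87
t=0.70: C=18.39 M=41.73 D=17.23 Q=5.88 R=48.85
t=1.05: C=18.80 M=41.87 D=17.59 Q=5.75 R=48.83
t=1.40: C=19.21 M=42.02 D=17.96 Q=5.63 R=48.81
t=1.74: C=19.60 M=42.15 D=18.32 Q=5.51 R=48.79
t=2.09: C=20.01 M=42.29 D=18.68 Q=5.39 R=48.77
t=2.44: C=20.42 M=42.43 D=19.05 Q=5.27 R=48.75
t=2.79: C=20.83 M=42.57 D=19.42 Q=5.15 R=48.73
t=3.14: C=21.24 M=42.71 D=19.78 Q=5.04 R=48.72
Read off C at T=3.14: 21.24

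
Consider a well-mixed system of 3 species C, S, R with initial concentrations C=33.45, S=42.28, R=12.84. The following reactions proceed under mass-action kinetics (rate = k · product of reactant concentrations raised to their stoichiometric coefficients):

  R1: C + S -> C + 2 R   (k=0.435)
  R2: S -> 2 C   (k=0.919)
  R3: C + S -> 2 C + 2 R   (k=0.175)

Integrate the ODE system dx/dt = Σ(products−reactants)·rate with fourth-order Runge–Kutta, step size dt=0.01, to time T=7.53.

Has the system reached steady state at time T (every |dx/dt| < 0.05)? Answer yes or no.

RK4 with dt=0.01: 753 steps to T=7.53. Trajectory (selected grid times):
t=0.00: C=33.45 S=42.28 R=12.84
t=0.84: C=48.18 S=0.00 R=94.36
t=1.67: C=48.18 S=0.00 R=94.36
t=2.51: C=48.18 S=0.00 R=94.36
t=3.35: C=48.18 S=0.00 R=94.36
t=4.18: C=48.18 S=0.00 R=94.36
t=5.02: C=48.18 S=0.00 R=94.36
t=5.86: C=48.18 S=0.00 R=94.36
t=6.69: C=48.18 S=0.00 R=94.36
t=7.53: C=48.18 S=0.00 R=94.36
Rates at T: R1=0.0000, R2=0.0000, R3=0.0000
dx/dt at T (Σ net stoichiometry × rate): C=+0.0000, S=-0.0000, R=+0.0000
Largest |dx/dt| is |+0.0000| (R) < 0.05 → steady.

Steady state at T: yes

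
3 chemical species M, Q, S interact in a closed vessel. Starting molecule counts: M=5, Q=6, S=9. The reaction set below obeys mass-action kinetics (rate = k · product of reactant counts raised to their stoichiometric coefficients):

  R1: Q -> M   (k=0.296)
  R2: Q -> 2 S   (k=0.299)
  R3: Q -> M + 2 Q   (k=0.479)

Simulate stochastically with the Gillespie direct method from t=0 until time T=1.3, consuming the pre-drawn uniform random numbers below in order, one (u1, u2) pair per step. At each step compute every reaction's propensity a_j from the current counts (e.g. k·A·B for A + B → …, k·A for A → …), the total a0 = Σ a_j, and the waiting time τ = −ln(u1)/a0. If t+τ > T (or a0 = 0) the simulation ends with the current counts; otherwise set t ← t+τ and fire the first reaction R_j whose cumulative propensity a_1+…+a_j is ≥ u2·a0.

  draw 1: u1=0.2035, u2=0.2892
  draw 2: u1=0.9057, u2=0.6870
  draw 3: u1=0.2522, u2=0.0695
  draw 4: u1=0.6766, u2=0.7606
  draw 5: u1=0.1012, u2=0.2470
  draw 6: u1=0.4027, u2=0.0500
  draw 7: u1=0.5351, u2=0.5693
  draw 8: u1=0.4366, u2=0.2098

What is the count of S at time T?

t=0.000: M=5 Q=6 S=9
Draw 1: a1=1.776, a2=1.794, a3=2.874, a0=6.444; τ=−ln(0.2035)/6.444=0.247 → t=0.247; u2·a0=0.2892·6.444=1.864; a1=1.776 < 1.864 ≤ a1+a2=3.570 → R2 fires; M=5 Q=5 S=11
Draw 2: a1=1.480, a2=1.495, a3=2.395, a0=5.370; τ=−ln(0.9057)/5.370=0.018 → t=0.266; u2·a0=0.6870·5.370=3.689; a1+a2=2.975 < 3.689 ≤ a1+…+a3=5.370 → R3 fires; M=6 Q=6 S=11
Draw 3: a1=1.776, a2=1.794, a3=2.874, a0=6.444; τ=−ln(0.2522)/6.444=0.214 → t=0.479; u2·a0=0.0695·6.444=0.448 ≤ a1=1.776 → R1 fires; M=7 Q=5 S=11
Draw 4: a1=1.480, a2=1.495, a3=2.395, a0=5.370; τ=−ln(0.6766)/5.370=0.073 → t=0.552; u2·a0=0.7606·5.370=4.084; a1+a2=2.975 < 4.084 ≤ a1+…+a3=5.370 → R3 fires; M=8 Q=6 S=11
Draw 5: a1=1.776, a2=1.794, a3=2.874, a0=6.444; τ=−ln(0.1012)/6.444=0.355 → t=0.908; u2·a0=0.2470·6.444=1.592 ≤ a1=1.776 → R1 fires; M=9 Q=5 S=11
Draw 6: a1=1.480, a2=1.495, a3=2.395, a0=5.370; τ=−ln(0.4027)/5.370=0.169 → t=1.077; u2·a0=0.0500·5.370=0.269 ≤ a1=1.480 → R1 fires; M=10 Q=4 S=11
Draw 7: a1=1.184, a2=1.196, a3=1.916, a0=4.296; τ=−ln(0.5351)/4.296=0.146 → t=1.222; u2·a0=0.5693·4.296=2.446; a1+a2=2.380 < 2.446 ≤ a1+…+a3=4.296 → R3 fires; M=11 Q=5 S=11
Draw 8: a1=1.480, a2=1.495, a3=2.395, a0=5.370; τ=−ln(0.4366)/5.370=0.154 → t=1.377 > T=1.3: stop.
Read off S at T=1.3: 11

S at T = 11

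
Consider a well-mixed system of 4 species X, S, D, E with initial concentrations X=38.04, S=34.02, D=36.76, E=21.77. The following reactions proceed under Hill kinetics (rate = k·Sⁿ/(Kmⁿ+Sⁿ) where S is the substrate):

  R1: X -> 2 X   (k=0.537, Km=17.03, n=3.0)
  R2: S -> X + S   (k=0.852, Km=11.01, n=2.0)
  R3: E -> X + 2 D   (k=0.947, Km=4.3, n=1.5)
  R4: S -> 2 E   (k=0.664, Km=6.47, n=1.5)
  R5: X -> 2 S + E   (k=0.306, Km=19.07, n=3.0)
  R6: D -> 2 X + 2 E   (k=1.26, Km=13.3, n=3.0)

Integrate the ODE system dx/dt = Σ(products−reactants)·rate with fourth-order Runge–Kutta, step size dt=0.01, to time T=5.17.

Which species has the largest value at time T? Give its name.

RK4 with dt=0.01: 517 steps to T=5.17. Trajectory (selected grid times):
t=0.00: X=38.04 S=34.02 D=36.76 E=21.77
t=0.57: X=40.48 S=33.98 D=37.07 E=23.50
t=1.15: X=42.96 S=33.95 D=37.39 E=25.26
t=1.72: X=45.41 S=33.93 D=37.72 E=26.99
t=2.30: X=47.91 S=33.90 D=38.05 E=28.75
t=2.87: X=50.37 S=33.88 D=38.39 E=30.48
t=3.45: X=52.87 S=33.86 D=38.73 E=32.24
t=4.02: X=55.34 S=33.85 D=39.07 E=33.97
t=4.60: X=57.85 S=33.84 D=39.42 E=35.73
t=5.17: X=60.32 S=33.82 D=39.77 E=37.47
At T=5.17: X=60.32 S=33.82 D=39.77 E=37.47; the largest is X.

Dominant species at T: X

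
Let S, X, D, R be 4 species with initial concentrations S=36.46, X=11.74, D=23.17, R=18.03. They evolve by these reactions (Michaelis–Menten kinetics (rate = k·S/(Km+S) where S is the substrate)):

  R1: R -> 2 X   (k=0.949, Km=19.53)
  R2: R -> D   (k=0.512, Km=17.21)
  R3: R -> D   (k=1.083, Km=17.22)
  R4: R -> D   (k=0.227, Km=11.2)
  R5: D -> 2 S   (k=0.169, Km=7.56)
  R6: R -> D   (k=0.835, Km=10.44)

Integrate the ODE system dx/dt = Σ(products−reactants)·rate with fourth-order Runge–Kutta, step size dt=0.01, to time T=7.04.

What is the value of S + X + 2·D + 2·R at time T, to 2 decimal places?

Value at T = 130.60

Check how each reaction changes W = S + X + 2·D + 2·R (weight of products minus weight of reactants):
R1: R -> 2 X: (1·2) − (2·1) = 2 − 2 = 0
R2: R -> D: (2·1) − (2·1) = 2 − 2 = 0
R3: R -> D: (2·1) − (2·1) = 2 − 2 = 0
R4: R -> D: (2·1) − (2·1) = 2 − 2 = 0
R5: D -> 2 S: (1·2) − (2·1) = 2 − 2 = 0
R6: R -> D: (2·1) − (2·1) = 2 − 2 = 0
Every reaction leaves W unchanged, so W is conserved and no simulation is needed: W(T) = W(0) = 36.46 + 11.74 + 2·23.17 + 2·18.03 = 130.60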